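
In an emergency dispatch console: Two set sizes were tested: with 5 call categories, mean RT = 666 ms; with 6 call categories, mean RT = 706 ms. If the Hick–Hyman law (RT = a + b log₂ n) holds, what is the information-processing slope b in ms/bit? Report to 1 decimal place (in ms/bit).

152.1 ms/bit

b = (RT₂ − RT₁)/(log₂ n₂ − log₂ n₁) = (706 − 666)/(2.5850 − 2.3219) = 152.071 ms/bit.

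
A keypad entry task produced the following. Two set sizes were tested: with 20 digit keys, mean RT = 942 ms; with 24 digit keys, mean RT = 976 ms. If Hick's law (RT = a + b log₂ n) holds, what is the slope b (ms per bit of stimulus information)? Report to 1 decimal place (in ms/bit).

129.3 ms/bit

Slope: b = (976 − 942) / (log₂ 24 − log₂ 20) = 34/0.2630 = 129.261 ms/bit.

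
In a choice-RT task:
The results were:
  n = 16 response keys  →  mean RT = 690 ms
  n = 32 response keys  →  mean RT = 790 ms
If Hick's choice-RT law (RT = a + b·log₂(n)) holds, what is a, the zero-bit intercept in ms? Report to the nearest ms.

290 ms

Slope: b = (790 − 690) / (log₂ 32 − log₂ 16) = 100/1.0000 = 100 ms/bit.
Intercept: a = 690 − 100·log₂(16) = 290.000 ms.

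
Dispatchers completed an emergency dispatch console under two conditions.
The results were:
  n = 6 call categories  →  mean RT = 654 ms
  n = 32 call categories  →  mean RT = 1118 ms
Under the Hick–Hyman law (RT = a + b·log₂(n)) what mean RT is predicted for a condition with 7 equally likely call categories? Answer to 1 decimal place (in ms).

RT is linear in log₂ n, so two points fix the line:
  b = (1118 − 654) / (log₂ 32 − log₂ 6) = 464 / (5 − 2.5850) = 192.130 ms/bit
  a = 654 − 192.130 × 2.5850 = 157.352 ms
Then RT(7) = 157.352 + 192.130 × log₂ 7 = 157.352 + 192.130 × 2.8074 ≈ 696.728 ms.

696.7 ms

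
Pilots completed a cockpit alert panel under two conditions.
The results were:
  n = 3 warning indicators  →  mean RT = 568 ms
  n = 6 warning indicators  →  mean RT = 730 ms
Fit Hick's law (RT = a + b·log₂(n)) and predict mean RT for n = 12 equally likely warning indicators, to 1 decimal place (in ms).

892.0 ms

With log₂ n on the abscissa the relation is linear; from the two conditions:
  b = (730 − 568) / (log₂ 6 − log₂ 3) = 162 / (2.5850 − 1.5850) = 162.000 ms/bit
  a = 568 − 162.000 × 1.5850 = 311.236 ms
Then RT(12) = 311.236 + 162.000 × log₂ 12 = 311.236 + 162.000 × 3.5850 ≈ 892.000 ms.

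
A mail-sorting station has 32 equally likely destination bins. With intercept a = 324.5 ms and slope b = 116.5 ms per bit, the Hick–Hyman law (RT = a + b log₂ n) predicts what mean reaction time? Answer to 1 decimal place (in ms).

907.0 ms

log₂(32) = 5 bits, so RT = 324.5 + 116.5 × 5 ≈ 907.000 ms.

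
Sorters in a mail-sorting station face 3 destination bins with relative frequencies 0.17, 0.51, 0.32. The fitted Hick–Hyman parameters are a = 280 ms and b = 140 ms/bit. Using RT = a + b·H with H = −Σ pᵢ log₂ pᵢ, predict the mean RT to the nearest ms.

H = 0.17·log₂(1/0.17) + 0.51·log₂(1/0.51) + 0.32·log₂(1/0.32) = 1.4561 bits.
RT = 280 + 140 × 1.4561 = 483.85 ms.

484 ms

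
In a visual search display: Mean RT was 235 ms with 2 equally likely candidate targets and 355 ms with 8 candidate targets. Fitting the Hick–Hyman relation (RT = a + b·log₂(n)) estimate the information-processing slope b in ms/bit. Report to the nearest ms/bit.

60 ms/bit

Slope: b = (355 − 235) / (log₂ 8 − log₂ 2) = 120/2.0000 = 60 ms/bit.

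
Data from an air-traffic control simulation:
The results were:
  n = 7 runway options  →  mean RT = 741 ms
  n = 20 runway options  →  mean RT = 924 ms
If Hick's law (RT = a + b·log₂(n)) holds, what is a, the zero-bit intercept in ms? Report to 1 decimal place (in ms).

The slope on a log₂ axis is (924 − 741) / (4.3219 − 2.8074) = 120.826 ms/bit.
a = RT₁ − b·log₂ n₁ = 741 − 120.826 × 2.8074 = 401.798 ms.

401.8 ms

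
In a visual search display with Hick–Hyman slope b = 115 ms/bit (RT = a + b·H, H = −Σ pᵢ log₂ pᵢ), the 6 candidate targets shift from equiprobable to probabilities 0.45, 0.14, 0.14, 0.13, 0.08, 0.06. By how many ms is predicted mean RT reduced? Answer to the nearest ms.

41 ms

Equiprobable entropy H₀ = log₂ 6 = 2.5850 bits.
Skewed entropy H = −Σ pᵢ log₂ pᵢ = 2.2303 bits.
ΔRT = b·(H₀ − H) = 115 × 0.3547 = 40.79 ms.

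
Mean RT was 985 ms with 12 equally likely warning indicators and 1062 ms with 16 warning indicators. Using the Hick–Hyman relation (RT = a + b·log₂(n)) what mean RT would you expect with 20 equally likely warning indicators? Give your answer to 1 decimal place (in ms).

RT is linear in log₂ n, so two points fix the line:
  b = (1062 − 985) / (log₂ 16 − log₂ 12) = 77 / (4 − 3.5850) = 185.525 ms/bit
  a = 985 − 185.525 × 3.5850 = 319.898 ms
Then RT(20) = 319.898 + 185.525 × log₂ 20 = 319.898 + 185.525 × 4.3219 ≈ 1121.726 ms.

1121.7 ms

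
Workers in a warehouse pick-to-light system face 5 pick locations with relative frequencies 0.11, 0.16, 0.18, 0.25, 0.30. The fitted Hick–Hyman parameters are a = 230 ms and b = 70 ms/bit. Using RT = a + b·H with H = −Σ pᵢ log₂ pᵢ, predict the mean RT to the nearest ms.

H = 0.11·log₂(1/0.11) + 0.16·log₂(1/0.16) + 0.18·log₂(1/0.18) + 0.25·log₂(1/0.25) + 0.30·log₂(1/0.30) = 2.2397 bits.
RT = 230 + 70 × 2.2397 = 386.78 ms.

387 ms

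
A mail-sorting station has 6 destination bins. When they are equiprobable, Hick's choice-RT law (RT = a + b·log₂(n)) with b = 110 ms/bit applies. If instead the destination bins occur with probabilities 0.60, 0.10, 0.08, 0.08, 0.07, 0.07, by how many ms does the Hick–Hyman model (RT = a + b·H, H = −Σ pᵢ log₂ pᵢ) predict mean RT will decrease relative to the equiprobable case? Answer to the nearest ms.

76 ms

Equiprobable entropy H₀ = log₂ 6 = 2.5850 bits.
Skewed entropy H = −Σ pᵢ log₂ pᵢ = 1.8945 bits.
ΔRT = b·(H₀ − H) = 110 × 0.6905 = 75.95 ms.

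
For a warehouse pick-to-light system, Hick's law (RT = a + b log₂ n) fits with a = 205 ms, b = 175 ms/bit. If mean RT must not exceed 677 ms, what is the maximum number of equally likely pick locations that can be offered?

6

Information budget: (677 − 205)/175 = 2.6971 bits, so n ≤ 2^2.6971 = 6.485 → at most 6.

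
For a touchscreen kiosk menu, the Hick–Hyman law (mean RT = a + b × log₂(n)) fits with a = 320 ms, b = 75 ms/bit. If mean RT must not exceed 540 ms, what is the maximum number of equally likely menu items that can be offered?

7

Set 320 + 75·log₂ n ≤ 540 → log₂ n ≤ (540 − 320)/75 = 2.9333.
So n ≤ 2^2.9333 = 7.639; the largest integer n is 7.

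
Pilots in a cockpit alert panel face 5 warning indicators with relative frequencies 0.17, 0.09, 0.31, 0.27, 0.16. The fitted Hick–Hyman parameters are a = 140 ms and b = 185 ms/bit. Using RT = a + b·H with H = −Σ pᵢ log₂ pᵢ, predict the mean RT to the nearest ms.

548 ms

Entropy contributions −pᵢ log₂ pᵢ: 0.4346, 0.3127, 0.5238, 0.5100, 0.4230; sum H = 2.2041 bits.
RT = a + bH = 140 + 185·2.2041 = 547.75 ms.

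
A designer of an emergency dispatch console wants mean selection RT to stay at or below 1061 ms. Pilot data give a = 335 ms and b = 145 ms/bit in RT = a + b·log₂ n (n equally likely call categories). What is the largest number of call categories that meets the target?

Set 335 + 145·log₂ n ≤ 1061 → log₂ n ≤ (1061 − 335)/145 = 5.0069.
So n ≤ 2^5.0069 = 32.153; the largest integer n is 32.

32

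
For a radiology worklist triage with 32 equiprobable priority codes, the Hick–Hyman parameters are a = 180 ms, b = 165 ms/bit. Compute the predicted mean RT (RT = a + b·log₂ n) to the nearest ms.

log₂(32) = 5 bits, so RT = 180 + 165 × 5 ≈ 1005.000 ms.

1005 ms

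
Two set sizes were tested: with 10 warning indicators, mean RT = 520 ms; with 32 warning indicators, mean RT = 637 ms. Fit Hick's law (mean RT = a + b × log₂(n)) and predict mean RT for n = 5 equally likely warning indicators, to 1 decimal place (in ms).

450.3 ms

With log₂ n on the abscissa the relation is linear; from the two conditions:
  b = (637 − 520) / (log₂ 32 − log₂ 10) = 117 / (5 − 3.3219) = 69.723 ms/bit
  a = 520 − 69.723 × 3.3219 = 288.386 ms
Then RT(5) = 288.386 + 69.723 × log₂ 5 = 288.386 + 69.723 × 2.3219 ≈ 450.277 ms.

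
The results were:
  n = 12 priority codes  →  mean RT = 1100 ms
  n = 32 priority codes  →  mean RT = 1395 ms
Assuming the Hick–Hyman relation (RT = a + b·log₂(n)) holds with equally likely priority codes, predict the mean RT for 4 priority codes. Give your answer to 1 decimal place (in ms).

With log₂ n on the abscissa the relation is linear; from the two conditions:
  b = (1395 − 1100) / (log₂ 32 − log₂ 12) = 295 / (5 − 3.5850) = 208.475 ms/bit
  a = 1100 − 208.475 × 3.5850 = 352.625 ms
Then RT(4) = 352.625 + 208.475 × log₂ 4 = 352.625 + 208.475 × 2 ≈ 769.575 ms.

769.6 ms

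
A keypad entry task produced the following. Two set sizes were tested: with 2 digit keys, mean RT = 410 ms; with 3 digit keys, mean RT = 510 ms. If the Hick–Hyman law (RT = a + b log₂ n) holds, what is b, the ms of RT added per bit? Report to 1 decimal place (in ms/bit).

171.0 ms/bit

The slope on a log₂ axis is (510 − 410) / (1.5850 − 1) = 170.951 ms/bit.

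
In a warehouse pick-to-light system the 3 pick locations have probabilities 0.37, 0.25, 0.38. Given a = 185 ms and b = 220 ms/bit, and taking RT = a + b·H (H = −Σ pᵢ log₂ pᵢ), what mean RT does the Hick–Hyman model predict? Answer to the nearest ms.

528 ms

Entropy contributions −pᵢ log₂ pᵢ: 0.5307, 0.5000, 0.5305; sum H = 1.5612 bits.
RT = a + bH = 185 + 220·1.5612 = 528.46 ms.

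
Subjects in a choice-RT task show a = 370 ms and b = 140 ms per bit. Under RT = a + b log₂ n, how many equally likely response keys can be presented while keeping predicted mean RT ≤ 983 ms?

Set 370 + 140·log₂ n ≤ 983 → log₂ n ≤ (983 − 370)/140 = 4.3786.
So n ≤ 2^4.3786 = 20.801; the largest integer n is 20.

20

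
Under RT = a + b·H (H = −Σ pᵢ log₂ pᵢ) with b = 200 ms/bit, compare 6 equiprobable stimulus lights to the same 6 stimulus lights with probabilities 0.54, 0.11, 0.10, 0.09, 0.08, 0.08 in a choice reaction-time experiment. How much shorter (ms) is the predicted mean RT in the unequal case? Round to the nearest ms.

105 ms

Equiprobable entropy H₀ = log₂ 6 = 2.5850 bits.
Skewed entropy H = −Σ pᵢ log₂ pᵢ = 2.0582 bits.
ΔRT = b·(H₀ − H) = 200 × 0.5268 = 105.35 ms.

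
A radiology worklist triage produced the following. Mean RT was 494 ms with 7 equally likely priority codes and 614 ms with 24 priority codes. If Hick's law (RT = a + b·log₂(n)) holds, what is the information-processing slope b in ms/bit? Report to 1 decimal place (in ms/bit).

67.5 ms/bit

b = (RT₂ − RT₁)/(log₂ n₂ − log₂ n₁) = (614 − 494)/(4.5850 − 2.8074) = 67.506 ms/bit.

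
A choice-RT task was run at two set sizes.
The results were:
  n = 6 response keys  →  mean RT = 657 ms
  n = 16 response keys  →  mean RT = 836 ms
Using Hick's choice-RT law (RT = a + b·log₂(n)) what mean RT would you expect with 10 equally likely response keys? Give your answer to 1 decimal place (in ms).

750.2 ms

Solve the two-equation system in a and b:
  b = (836 − 657) / (log₂ 16 − log₂ 6) = 179 / (4 − 2.5850) = 126.498 ms/bit
  a = 657 − 126.498 × 2.5850 = 330.006 ms
Then RT(10) = 330.006 + 126.498 × log₂ 10 = 330.006 + 126.498 × 3.3219 ≈ 750.225 ms.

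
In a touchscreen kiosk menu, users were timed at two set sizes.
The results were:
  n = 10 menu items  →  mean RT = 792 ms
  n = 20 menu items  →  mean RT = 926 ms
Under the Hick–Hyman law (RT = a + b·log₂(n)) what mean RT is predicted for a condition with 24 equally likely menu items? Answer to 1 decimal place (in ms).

With log₂ n on the abscissa the relation is linear; from the two conditions:
  b = (926 − 792) / (log₂ 20 − log₂ 10) = 134 / (4.3219 − 3.3219) = 134.000 ms/bit
  a = 792 − 134.000 × 3.3219 = 346.862 ms
Then RT(24) = 346.862 + 134.000 × log₂ 24 = 346.862 + 134.000 × 4.5850 ≈ 961.247 ms.

961.2 ms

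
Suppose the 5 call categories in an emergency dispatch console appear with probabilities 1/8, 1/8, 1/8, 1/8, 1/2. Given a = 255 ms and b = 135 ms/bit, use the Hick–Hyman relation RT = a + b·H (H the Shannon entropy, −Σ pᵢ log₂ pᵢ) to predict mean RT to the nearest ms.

525 ms

H = −Σ pᵢ log₂ pᵢ = 0.125·3 + 0.125·3 + 0.125·3 + 0.125·3 + 0.5·1 = 2.000 bits.
RT = 255 + 135 × 2.000 = 525.00 ms.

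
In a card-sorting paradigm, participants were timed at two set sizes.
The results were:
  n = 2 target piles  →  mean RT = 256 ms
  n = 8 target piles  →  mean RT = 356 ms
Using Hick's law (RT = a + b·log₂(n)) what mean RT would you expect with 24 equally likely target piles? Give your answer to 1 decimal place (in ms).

435.2 ms

With log₂ n on the abscissa the relation is linear; from the two conditions:
  b = (356 − 256) / (log₂ 8 − log₂ 2) = 100 / (3 − 1) = 50.000 ms/bit
  a = 256 − 50.000 × 1 = 206.000 ms
Then RT(24) = 206.000 + 50.000 × log₂ 24 = 206.000 + 50.000 × 4.5850 ≈ 435.248 ms.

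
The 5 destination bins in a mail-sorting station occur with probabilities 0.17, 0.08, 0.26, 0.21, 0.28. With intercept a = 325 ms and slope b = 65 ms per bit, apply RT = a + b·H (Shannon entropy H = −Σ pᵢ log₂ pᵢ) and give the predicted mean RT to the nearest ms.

Entropy contributions −pᵢ log₂ pᵢ: 0.4346, 0.2915, 0.5053, 0.4728, 0.5142; sum H = 2.2184 bits.
RT = a + bH = 325 + 65·2.2184 = 469.20 ms.

469 ms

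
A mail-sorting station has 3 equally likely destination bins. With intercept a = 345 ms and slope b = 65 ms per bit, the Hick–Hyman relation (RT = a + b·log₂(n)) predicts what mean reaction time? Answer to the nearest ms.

448 ms

log₂(3) = 1.5850 bits, so RT = 345 + 65 × 1.5850 ≈ 448.023 ms.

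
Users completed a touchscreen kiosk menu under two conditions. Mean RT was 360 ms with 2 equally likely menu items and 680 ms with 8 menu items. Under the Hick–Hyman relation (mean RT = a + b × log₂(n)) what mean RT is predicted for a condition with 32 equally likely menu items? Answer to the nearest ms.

Solve the two-equation system in a and b:
  b = (680 − 360) / (log₂ 8 − log₂ 2) = 320 / (3 − 1) = 160 ms/bit
  a = 360 − 160 × 1 = 200 ms
Then RT(32) = 200 + 160 × log₂ 32 = 200 + 160 × 5 ≈ 1000.000 ms.

1000 ms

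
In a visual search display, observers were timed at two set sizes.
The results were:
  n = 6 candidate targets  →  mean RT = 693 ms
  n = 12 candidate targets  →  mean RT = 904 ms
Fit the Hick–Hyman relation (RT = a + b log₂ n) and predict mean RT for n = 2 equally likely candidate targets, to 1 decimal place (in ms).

358.6 ms

With log₂ n on the abscissa the relation is linear; from the two conditions:
  b = (904 − 693) / (log₂ 12 − log₂ 6) = 211 / (3.5850 − 2.5850) = 211.000 ms/bit
  a = 693 − 211.000 × 2.5850 = 147.573 ms
Then RT(2) = 147.573 + 211.000 × log₂ 2 = 147.573 + 211.000 × 1 ≈ 358.573 ms.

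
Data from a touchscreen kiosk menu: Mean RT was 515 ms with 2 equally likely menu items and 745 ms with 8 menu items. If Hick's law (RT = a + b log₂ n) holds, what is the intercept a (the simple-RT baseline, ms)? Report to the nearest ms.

Slope: b = (745 − 515) / (log₂ 8 − log₂ 2) = 230/2.0000 = 115 ms/bit.
Intercept: a = 515 − 115·log₂(2) = 400.000 ms.

400 ms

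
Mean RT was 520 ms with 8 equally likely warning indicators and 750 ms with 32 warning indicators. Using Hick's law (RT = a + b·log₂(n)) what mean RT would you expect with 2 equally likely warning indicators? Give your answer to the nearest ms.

290 ms

Fit slope and intercept:
  b = (750 − 520) / (log₂ 32 − log₂ 8) = 230 / (5 − 3) = 115 ms/bit
  a = 520 − 115 × 3 = 175 ms
Then RT(2) = 175 + 115 × log₂ 2 = 175 + 115 × 1 ≈ 290.000 ms.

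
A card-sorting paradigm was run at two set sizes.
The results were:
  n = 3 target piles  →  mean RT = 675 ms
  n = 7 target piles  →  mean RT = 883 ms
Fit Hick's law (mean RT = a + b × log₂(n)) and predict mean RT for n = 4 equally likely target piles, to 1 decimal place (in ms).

Fit slope and intercept:
  b = (883 − 675) / (log₂ 7 − log₂ 3) = 208 / (2.8074 − 1.5850) = 170.158 ms/bit
  a = 675 − 170.158 × 1.5850 = 405.306 ms
Then RT(4) = 405.306 + 170.158 × log₂ 4 = 405.306 + 170.158 × 2 ≈ 745.622 ms.

745.6 ms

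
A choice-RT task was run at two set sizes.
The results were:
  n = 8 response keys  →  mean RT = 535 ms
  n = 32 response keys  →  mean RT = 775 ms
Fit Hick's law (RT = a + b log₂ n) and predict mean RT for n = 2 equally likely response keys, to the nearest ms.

Fit slope and intercept:
  b = (775 − 535) / (log₂ 32 − log₂ 8) = 240 / (5 − 3) = 120 ms/bit
  a = 535 − 120 × 3 = 175 ms
Then RT(2) = 175 + 120 × log₂ 2 = 175 + 120 × 1 ≈ 295.000 ms.

295 ms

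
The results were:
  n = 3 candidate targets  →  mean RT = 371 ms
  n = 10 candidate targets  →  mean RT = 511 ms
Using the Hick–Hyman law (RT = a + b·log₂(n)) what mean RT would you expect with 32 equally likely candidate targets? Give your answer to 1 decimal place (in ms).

646.3 ms

Solve the two-equation system in a and b:
  b = (511 − 371) / (log₂ 10 − log₂ 3) = 140 / (3.3219 − 1.5850) = 80.600 ms/bit
  a = 371 − 80.600 × 1.5850 = 243.251 ms
Then RT(32) = 243.251 + 80.600 × log₂ 32 = 243.251 + 80.600 × 5 ≈ 646.253 ms.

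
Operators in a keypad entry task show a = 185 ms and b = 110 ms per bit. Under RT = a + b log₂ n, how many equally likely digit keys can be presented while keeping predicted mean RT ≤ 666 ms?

20

Information budget: (666 − 185)/110 = 4.3727 bits, so n ≤ 2^4.3727 = 20.717 → at most 20.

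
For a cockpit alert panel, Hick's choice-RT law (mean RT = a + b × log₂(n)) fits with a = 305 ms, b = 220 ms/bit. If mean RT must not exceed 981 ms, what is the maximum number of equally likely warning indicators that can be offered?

8

Set 305 + 220·log₂ n ≤ 981 → log₂ n ≤ (981 − 305)/220 = 3.0727.
So n ≤ 2^3.0727 = 8.414; the largest integer n is 8.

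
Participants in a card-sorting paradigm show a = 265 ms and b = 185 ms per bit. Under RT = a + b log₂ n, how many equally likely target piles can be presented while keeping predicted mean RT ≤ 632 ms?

Set 265 + 185·log₂ n ≤ 632 → log₂ n ≤ (632 − 265)/185 = 1.9838.
So n ≤ 2^1.9838 = 3.955; the largest integer n is 3.

3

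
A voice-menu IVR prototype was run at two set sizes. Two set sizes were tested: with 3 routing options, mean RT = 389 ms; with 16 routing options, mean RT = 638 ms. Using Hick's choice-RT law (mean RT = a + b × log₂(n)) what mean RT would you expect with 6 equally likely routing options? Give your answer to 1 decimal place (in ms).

RT is linear in log₂ n, so two points fix the line:
  b = (638 − 389) / (log₂ 16 − log₂ 3) = 249 / (4 − 1.5850) = 103.104 ms/bit
  a = 389 − 103.104 × 1.5850 = 225.584 ms
Then RT(6) = 225.584 + 103.104 × log₂ 6 = 225.584 + 103.104 × 2.5850 ≈ 492.104 ms.

492.1 ms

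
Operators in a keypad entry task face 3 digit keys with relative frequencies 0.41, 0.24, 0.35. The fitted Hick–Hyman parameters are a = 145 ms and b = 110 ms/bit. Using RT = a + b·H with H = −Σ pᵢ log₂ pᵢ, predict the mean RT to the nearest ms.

H = 0.41·log₂(1/0.41) + 0.24·log₂(1/0.24) + 0.35·log₂(1/0.35) = 1.5516 bits.
RT = 145 + 110 × 1.5516 = 315.68 ms.

316 ms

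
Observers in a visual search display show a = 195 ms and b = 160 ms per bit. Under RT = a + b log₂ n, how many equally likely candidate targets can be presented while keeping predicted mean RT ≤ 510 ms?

3

Information budget: (510 − 195)/160 = 1.9688 bits, so n ≤ 2^1.9688 = 3.914 → at most 3.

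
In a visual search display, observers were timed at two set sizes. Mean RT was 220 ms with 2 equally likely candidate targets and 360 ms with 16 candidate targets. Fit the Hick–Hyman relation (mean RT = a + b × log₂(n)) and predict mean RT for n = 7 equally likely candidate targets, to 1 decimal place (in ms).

Solve the two-equation system in a and b:
  b = (360 − 220) / (log₂ 16 − log₂ 2) = 140 / (4 − 1) = 46.667 ms/bit
  a = 220 − 46.667 × 1 = 173.333 ms
Then RT(7) = 173.333 + 46.667 × log₂ 7 = 173.333 + 46.667 × 2.8074 ≈ 304.343 ms.

304.3 ms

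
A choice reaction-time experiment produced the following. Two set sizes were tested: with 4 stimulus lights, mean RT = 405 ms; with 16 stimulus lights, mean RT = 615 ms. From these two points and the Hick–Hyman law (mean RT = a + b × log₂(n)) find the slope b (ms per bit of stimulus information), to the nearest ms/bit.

b = (RT₂ − RT₁)/(log₂ n₂ − log₂ n₁) = (615 − 405)/(4 − 2) = 105 ms/bit.

105 ms/bit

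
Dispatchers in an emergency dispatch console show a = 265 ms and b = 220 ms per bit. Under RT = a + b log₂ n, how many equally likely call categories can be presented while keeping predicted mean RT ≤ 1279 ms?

24

Information budget: (1279 − 265)/220 = 4.6091 bits, so n ≤ 2^4.6091 = 24.405 → at most 24.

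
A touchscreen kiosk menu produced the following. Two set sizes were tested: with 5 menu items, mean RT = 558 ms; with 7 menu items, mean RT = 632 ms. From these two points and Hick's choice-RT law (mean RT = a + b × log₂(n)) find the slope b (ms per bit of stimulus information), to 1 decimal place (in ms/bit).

152.4 ms/bit

Slope: b = (632 − 558) / (log₂ 7 − log₂ 5) = 74/0.4854 = 152.443 ms/bit.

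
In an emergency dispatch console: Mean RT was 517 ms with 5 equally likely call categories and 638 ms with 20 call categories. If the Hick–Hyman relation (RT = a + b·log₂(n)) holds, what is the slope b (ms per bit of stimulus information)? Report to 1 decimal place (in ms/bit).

60.5 ms/bit

Slope: b = (638 − 517) / (log₂ 20 − log₂ 5) = 121/2.0000 = 60.500 ms/bit.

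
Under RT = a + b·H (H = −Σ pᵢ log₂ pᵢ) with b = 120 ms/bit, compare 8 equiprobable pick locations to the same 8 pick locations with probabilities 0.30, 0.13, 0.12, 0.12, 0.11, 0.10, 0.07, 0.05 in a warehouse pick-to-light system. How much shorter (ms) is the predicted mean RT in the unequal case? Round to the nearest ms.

23 ms

Equiprobable entropy H₀ = log₂ 8 = 3.0000 bits.
Skewed entropy H = −Σ pᵢ log₂ pᵢ = 2.8050 bits.
ΔRT = b·(H₀ − H) = 120 × 0.1950 = 23.40 ms.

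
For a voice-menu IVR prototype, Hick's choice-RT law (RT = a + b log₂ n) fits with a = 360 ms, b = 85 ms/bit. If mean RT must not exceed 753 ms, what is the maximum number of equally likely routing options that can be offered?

Set 360 + 85·log₂ n ≤ 753 → log₂ n ≤ (753 − 360)/85 = 4.6235.
So n ≤ 2^4.6235 = 24.650; the largest integer n is 24.

24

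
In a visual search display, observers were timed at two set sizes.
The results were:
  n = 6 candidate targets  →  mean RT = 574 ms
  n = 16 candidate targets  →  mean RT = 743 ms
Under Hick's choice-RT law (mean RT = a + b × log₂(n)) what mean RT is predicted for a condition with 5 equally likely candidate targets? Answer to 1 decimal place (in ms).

Fit slope and intercept:
  b = (743 − 574) / (log₂ 16 − log₂ 6) = 169 / (4 − 2.5850) = 119.431 ms/bit
  a = 574 − 119.431 × 2.5850 = 265.274 ms
Then RT(5) = 265.274 + 119.431 × log₂ 5 = 265.274 + 119.431 × 2.3219 ≈ 542.585 ms.

542.6 ms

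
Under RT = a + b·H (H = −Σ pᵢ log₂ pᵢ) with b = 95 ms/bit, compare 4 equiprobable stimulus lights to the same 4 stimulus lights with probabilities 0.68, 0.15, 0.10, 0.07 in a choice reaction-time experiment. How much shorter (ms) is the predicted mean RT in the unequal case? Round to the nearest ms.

58 ms

Equiprobable entropy H₀ = log₂ 4 = 2.0000 bits.
Skewed entropy H = −Σ pᵢ log₂ pᵢ = 1.3896 bits.
ΔRT = b·(H₀ − H) = 95 × 0.6104 = 57.98 ms.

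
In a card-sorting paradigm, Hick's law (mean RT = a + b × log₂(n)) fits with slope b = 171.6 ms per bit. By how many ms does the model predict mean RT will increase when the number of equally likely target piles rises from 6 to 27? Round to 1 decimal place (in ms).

372.4 ms

Only the slope matters, since a is common to both: ΔRT = b·log₂(n₂/n₁).
log₂(27) − log₂(6) = 4.7549 − 2.5850 = 2.1699.
ΔRT = 171.6 × 2.1699 = 372.359 ms.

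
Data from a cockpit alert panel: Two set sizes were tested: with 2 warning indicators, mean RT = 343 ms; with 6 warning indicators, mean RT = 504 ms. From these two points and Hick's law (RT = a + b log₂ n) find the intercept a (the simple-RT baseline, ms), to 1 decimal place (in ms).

241.4 ms

The slope on a log₂ axis is (504 − 343) / (2.5850 − 1) = 101.580 ms/bit.
a = RT₁ − b·log₂ n₁ = 343 − 101.580 × 1 = 241.420 ms.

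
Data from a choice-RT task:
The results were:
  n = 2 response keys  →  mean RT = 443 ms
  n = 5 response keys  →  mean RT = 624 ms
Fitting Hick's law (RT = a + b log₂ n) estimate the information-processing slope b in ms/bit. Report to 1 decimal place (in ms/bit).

136.9 ms/bit

The slope on a log₂ axis is (624 − 443) / (2.3219 − 1) = 136.921 ms/bit.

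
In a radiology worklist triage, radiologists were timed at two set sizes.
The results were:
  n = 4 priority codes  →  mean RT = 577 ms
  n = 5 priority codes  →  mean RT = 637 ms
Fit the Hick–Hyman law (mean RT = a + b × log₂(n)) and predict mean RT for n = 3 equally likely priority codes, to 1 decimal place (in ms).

RT is linear in log₂ n, so two points fix the line:
  b = (637 − 577) / (log₂ 5 − log₂ 4) = 60 / (2.3219 − 2) = 186.377 ms/bit
  a = 577 − 186.377 × 2 = 204.246 ms
Then RT(3) = 204.246 + 186.377 × log₂ 3 = 204.246 + 186.377 × 1.5850 ≈ 499.647 ms.

499.6 ms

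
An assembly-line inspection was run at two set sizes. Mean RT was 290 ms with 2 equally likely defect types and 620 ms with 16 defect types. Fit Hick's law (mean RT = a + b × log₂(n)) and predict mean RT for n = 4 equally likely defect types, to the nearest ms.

Solve the two-equation system in a and b:
  b = (620 − 290) / (log₂ 16 − log₂ 2) = 330 / (4 − 1) = 110 ms/bit
  a = 290 − 110 × 1 = 180 ms
Then RT(4) = 180 + 110 × log₂ 4 = 180 + 110 × 2 ≈ 400.000 ms.

400 ms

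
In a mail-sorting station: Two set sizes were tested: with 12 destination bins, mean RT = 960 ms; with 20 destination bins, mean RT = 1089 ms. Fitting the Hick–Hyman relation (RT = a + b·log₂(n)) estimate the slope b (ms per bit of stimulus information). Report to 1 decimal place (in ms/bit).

175.0 ms/bit

b = (RT₂ − RT₁)/(log₂ n₂ − log₂ n₁) = (1089 − 960)/(4.3219 − 3.5850) = 175.042 ms/bit.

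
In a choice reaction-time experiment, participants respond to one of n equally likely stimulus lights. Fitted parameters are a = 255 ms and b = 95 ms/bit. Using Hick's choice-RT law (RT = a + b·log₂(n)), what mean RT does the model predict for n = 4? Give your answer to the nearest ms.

log₂(4) = 2 bits, so RT = 255 + 95 × 2 ≈ 445.000 ms.

445 ms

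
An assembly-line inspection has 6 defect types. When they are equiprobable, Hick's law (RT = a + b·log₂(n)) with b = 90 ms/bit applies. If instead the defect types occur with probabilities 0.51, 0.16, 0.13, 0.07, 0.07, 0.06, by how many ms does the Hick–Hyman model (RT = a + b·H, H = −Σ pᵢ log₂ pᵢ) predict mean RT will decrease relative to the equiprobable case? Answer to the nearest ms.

The RT saving is b·ΔH. Equiprobable H₀ = log₂(6) = 2.5850 bits; with the given probabilities H = 2.0817 bits.
b·(H₀ − H) = 90 × (2.5850 − 2.0817) = 45.29 ms.

45 ms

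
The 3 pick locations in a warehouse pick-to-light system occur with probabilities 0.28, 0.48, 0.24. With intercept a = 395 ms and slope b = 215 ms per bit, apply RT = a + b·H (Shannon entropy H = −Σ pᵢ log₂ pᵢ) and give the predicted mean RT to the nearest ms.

H = 0.28·log₂(1/0.28) + 0.48·log₂(1/0.48) + 0.24·log₂(1/0.24) = 1.5166 bits.
RT = 395 + 215 × 1.5166 = 721.07 ms.

721 ms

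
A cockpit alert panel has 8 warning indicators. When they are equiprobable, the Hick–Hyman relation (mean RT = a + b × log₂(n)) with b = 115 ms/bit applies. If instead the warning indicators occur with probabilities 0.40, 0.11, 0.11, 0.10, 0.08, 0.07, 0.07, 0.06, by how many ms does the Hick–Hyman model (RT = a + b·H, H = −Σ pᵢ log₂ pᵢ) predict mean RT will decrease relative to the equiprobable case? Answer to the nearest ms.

Equiprobable entropy H₀ = log₂ 8 = 3.0000 bits.
Skewed entropy H = −Σ pᵢ log₂ pᵢ = 2.6337 bits.
ΔRT = b·(H₀ − H) = 115 × 0.3663 = 42.13 ms.

42 ms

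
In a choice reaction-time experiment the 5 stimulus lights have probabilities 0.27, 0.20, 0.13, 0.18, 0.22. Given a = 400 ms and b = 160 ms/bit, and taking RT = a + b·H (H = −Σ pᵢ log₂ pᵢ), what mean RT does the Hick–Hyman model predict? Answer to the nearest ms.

765 ms

H = 0.27·log₂(1/0.27) + 0.20·log₂(1/0.20) + 0.13·log₂(1/0.13) + 0.18·log₂(1/0.18) + 0.22·log₂(1/0.22) = 2.2829 bits.
RT = 400 + 160 × 2.2829 = 765.27 ms.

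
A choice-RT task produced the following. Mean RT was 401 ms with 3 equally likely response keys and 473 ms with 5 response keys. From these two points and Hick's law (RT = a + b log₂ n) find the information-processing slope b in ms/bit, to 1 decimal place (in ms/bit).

b = (RT₂ − RT₁)/(log₂ n₂ − log₂ n₁) = (473 − 401)/(2.3219 − 1.5850) = 97.698 ms/bit.

97.7 ms/bit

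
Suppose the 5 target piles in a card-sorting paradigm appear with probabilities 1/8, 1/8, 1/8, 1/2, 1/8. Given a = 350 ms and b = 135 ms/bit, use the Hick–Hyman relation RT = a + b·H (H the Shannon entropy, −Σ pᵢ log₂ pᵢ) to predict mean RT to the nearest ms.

620 ms

Each term −pᵢ log₂ pᵢ: 0.125·3 + 0.125·3 + 0.125·3 + 0.5·1 + 0.125·3; summed, H = 2.000 bits.
Mean RT = a + bH = 350 + 135·2.000 = 620.00 ms.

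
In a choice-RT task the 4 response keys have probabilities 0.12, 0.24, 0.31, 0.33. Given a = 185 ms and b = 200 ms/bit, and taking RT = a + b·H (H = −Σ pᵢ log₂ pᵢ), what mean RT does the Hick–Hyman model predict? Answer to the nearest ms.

H = 0.12·log₂(1/0.12) + 0.24·log₂(1/0.24) + 0.31·log₂(1/0.31) + 0.33·log₂(1/0.33) = 1.9128 bits.
RT = 185 + 200 × 1.9128 = 567.56 ms.

568 ms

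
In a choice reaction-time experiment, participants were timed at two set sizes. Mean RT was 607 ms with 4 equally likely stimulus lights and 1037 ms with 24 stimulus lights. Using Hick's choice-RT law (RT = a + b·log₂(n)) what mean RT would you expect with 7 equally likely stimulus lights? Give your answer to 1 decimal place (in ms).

RT is linear in log₂ n, so two points fix the line:
  b = (1037 − 607) / (log₂ 24 − log₂ 4) = 430 / (4.5850 − 2) = 166.347 ms/bit
  a = 607 − 166.347 × 2 = 274.307 ms
Then RT(7) = 274.307 + 166.347 × log₂ 7 = 274.307 + 166.347 × 2.8074 ≈ 741.301 ms.

741.3 ms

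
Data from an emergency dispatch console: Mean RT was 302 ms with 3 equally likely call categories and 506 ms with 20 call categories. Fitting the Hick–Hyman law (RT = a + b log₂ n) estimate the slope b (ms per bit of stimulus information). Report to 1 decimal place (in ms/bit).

74.5 ms/bit

The slope on a log₂ axis is (506 − 302) / (4.3219 − 1.5850) = 74.535 ms/bit.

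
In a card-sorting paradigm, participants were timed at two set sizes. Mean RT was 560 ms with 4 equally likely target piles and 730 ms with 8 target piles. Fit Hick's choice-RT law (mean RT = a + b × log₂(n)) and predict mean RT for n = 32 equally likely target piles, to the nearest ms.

1070 ms

RT is linear in log₂ n, so two points fix the line:
  b = (730 − 560) / (log₂ 8 − log₂ 4) = 170 / (3 − 2) = 170 ms/bit
  a = 560 − 170 × 2 = 220 ms
Then RT(32) = 220 + 170 × log₂ 32 = 220 + 170 × 5 ≈ 1070.000 ms.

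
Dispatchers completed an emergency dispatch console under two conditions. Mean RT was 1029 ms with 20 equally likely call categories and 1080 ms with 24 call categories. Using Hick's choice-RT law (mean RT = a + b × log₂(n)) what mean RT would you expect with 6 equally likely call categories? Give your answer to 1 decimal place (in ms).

Solve the two-equation system in a and b:
  b = (1080 − 1029) / (log₂ 24 − log₂ 20) = 51 / (4.5850 − 4.3219) = 193.891 ms/bit
  a = 1029 − 193.891 × 4.3219 = 191.017 ms
Then RT(6) = 191.017 + 193.891 × log₂ 6 = 191.017 + 193.891 × 2.5850 ≈ 692.218 ms.

692.2 ms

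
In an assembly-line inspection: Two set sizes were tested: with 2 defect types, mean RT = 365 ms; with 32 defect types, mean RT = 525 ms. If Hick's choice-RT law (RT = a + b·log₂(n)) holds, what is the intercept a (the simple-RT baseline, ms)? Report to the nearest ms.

325 ms

Slope: b = (525 − 365) / (log₂ 32 − log₂ 2) = 160/4.0000 = 40 ms/bit.
Intercept: a = 365 − 40·log₂(2) = 325.000 ms.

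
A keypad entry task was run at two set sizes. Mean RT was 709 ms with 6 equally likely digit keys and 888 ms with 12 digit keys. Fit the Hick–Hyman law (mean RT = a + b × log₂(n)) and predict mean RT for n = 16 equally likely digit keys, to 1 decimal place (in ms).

Solve the two-equation system in a and b:
  b = (888 − 709) / (log₂ 12 − log₂ 6) = 179 / (3.5850 − 2.5850) = 179.000 ms/bit
  a = 709 − 179.000 × 2.5850 = 246.292 ms
Then RT(16) = 246.292 + 179.000 × log₂ 16 = 246.292 + 179.000 × 4 ≈ 962.292 ms.

962.3 ms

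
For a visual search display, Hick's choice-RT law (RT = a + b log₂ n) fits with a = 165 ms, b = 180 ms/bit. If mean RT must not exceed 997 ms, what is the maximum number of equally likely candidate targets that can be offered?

24

Information budget: (997 − 165)/180 = 4.6222 bits, so n ≤ 2^4.6222 = 24.628 → at most 24.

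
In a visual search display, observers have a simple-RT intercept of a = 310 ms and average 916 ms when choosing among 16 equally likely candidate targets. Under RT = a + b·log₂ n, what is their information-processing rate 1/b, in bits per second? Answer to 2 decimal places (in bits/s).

6.60 bits/s

b = (916 − 310)/log₂ 16 = 606/4 = 151.500 ms per bit = 0.15150 s/bit; the reciprocal is 6.601 bits/s.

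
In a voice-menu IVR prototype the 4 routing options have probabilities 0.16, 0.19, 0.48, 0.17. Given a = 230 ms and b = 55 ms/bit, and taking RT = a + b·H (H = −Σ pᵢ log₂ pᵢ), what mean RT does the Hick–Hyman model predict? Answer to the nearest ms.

330 ms

H = 0.16·log₂(1/0.16) + 0.19·log₂(1/0.19) + 0.48·log₂(1/0.48) + 0.17·log₂(1/0.17) = 1.8211 bits.
RT = 230 + 55 × 1.8211 = 330.16 ms.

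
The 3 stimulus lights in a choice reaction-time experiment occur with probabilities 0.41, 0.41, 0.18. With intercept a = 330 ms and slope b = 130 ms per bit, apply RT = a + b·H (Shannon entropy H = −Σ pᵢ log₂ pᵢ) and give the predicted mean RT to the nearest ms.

Entropy contributions −pᵢ log₂ pᵢ: 0.5274, 0.5274, 0.4453; sum H = 1.5001 bits.
RT = a + bH = 330 + 130·1.5001 = 525.01 ms.

525 ms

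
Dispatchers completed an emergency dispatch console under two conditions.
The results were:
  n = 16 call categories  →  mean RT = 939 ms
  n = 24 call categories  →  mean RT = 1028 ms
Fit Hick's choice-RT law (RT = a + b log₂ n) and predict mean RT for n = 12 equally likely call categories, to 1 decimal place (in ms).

Fit slope and intercept:
  b = (1028 − 939) / (log₂ 24 − log₂ 16) = 89 / (4.5850 − 4) = 152.147 ms/bit
  a = 939 − 152.147 × 4 = 330.414 ms
Then RT(12) = 330.414 + 152.147 × log₂ 12 = 330.414 + 152.147 × 3.5850 ≈ 875.853 ms.

875.9 ms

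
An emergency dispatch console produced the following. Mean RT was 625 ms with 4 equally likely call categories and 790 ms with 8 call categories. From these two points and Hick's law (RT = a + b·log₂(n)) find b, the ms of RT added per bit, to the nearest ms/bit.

165 ms/bit

The slope on a log₂ axis is (790 − 625) / (3 − 2) = 165 ms/bit.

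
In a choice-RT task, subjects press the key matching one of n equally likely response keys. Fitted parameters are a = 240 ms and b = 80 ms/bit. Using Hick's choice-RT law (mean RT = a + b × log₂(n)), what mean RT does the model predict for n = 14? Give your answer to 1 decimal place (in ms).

544.6 ms

log₂(14) = 3.8074 bits, so RT = 240 + 80 × 3.8074 ≈ 544.588 ms.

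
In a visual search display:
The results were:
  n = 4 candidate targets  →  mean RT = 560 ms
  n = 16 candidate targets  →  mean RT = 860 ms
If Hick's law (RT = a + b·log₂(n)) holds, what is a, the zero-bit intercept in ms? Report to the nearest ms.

260 ms

b = (RT₂ − RT₁)/(log₂ n₂ − log₂ n₁) = (860 − 560)/(4 − 2) = 150 ms/bit.
a = RT₁ − b·log₂ n₁ = 560 − 150 × 2 = 260.000 ms.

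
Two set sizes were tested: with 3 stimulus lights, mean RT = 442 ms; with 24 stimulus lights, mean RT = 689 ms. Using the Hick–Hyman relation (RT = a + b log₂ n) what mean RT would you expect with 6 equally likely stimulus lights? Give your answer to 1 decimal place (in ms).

524.3 ms

Fit slope and intercept:
  b = (689 − 442) / (log₂ 24 − log₂ 3) = 247 / (4.5850 − 1.5850) = 82.333 ms/bit
  a = 442 − 82.333 × 1.5850 = 311.505 ms
Then RT(6) = 311.505 + 82.333 × log₂ 6 = 311.505 + 82.333 × 2.5850 ≈ 524.333 ms.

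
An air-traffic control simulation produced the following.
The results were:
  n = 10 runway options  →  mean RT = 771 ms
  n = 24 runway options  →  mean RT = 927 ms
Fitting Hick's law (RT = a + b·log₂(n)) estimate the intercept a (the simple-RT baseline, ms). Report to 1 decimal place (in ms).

360.7 ms

b = (RT₂ − RT₁)/(log₂ n₂ − log₂ n₁) = (927 − 771)/(4.5850 − 3.3219) = 123.512 ms/bit.
Intercept: a = 771 − 123.512·log₂(10) = 360.702 ms.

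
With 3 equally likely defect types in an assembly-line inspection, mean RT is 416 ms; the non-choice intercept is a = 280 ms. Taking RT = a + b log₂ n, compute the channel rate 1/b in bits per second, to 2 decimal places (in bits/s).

b = (416 − 280)/log₂ 3 = 136/1.5850 = 85.806 ms per bit = 0.08581 s/bit; the reciprocal is 11.654 bits/s.

11.65 bits/s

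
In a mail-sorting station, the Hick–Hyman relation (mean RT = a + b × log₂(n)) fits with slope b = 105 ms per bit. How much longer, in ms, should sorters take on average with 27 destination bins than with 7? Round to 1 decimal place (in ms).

The intercept a cancels: ΔRT = b·(log₂ n₂ − log₂ n₁) = b·log₂(n₂/n₁).
log₂(27) − log₂(7) = 4.7549 − 2.8074 = 1.9475.
ΔRT = 105 × 1.9475 = 204.491 ms.

204.5 ms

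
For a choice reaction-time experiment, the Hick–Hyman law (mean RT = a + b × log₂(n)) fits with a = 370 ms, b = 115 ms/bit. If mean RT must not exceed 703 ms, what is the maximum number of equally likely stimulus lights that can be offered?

7

115·log₂ n ≤ 703 − 370 = 333, giving log₂ n ≤ 2.8957 and n ≤ 7.442. The largest whole number is 7.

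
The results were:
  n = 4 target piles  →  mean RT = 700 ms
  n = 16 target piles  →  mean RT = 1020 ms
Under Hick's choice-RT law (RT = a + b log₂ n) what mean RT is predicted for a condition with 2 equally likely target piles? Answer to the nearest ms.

Solve the two-equation system in a and b:
  b = (1020 − 700) / (log₂ 16 − log₂ 4) = 320 / (4 − 2) = 160 ms/bit
  a = 700 − 160 × 2 = 380 ms
Then RT(2) = 380 + 160 × log₂ 2 = 380 + 160 × 1 ≈ 540.000 ms.

540 ms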